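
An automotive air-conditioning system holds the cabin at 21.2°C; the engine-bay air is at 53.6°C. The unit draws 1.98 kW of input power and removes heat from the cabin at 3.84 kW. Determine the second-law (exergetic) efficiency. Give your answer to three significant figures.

0.213

COP_actual = Q̇_C/Ẇ = 3.840/1.980 = 1.939.
In absolute terms T_C = 294.35 K and T_H = 326.75 K, so ΔT = 32.40 K.
COP_Carnot = T_C/ΔT = 294.35/32.40 = 9.085.
η_II = COP_actual/COP_Carnot = 1.939/9.085 = 0.2135.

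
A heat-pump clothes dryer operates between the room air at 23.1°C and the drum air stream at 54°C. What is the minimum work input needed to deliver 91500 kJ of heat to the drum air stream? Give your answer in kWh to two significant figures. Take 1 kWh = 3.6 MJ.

In absolute terms T_C = 296.25 K and T_H = 327.15 K, so ΔT = 30.90 K.
The reversible limit is COP_HP = T_H/ΔT = 10.59, so W_min = Q_H/COP = Q_H·ΔT/T_H.
W_min = 91500 × 30.90/327.15 = 8642 kJ = 2.401 kWh.

2.4 kWh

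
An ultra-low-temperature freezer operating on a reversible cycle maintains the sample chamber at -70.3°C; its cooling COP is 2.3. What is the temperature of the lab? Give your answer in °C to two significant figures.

18 °C

COP_R = T_C/(T_H − T_C) gives T_H − T_C = T_C/COP.
With T_C = 202.85 K, T_H = 202.85 × (1 + 1/2.3) = 291.05 K.
Converting, 291.05 K = 17.90°C.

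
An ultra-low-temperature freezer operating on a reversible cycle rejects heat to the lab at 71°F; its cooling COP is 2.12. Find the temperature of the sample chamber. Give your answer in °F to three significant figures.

-99.1 °F

For a Carnot refrigerator COP_R = T_C/(T_H − T_C), so T_C = COP·T_H/(1 + COP).
With T_H = 294.82 K, T_C = 2.12 × 294.82/3.120 = 200.32 K.
Converting, 200.32 K = -99.09°F.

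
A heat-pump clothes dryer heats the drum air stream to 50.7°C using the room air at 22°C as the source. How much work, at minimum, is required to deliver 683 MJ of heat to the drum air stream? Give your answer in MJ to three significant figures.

60.5 MJ

In absolute terms T_C = 295.15 K and T_H = 323.85 K, so ΔT = 28.70 K.
The reversible limit is COP_HP = T_H/ΔT = 11.28, so W_min = Q_H/COP = Q_H·ΔT/T_H.
W_min = 683.0 × 28.70/323.85 = 60.53 MJ.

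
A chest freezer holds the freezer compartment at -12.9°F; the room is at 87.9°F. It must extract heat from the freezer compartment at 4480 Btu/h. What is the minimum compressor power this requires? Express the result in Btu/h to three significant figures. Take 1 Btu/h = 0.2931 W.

In absolute terms T_C = 248.21 K and T_H = 304.21 K, so ΔT = 56.00 K.
COP_Carnot = T_C/ΔT = 248.21/56.00 = 4.432.
Ẇ_min = Q̇/COP_Carnot = 4480/4.432 = 1011 Btu/h.

1010 Btu/h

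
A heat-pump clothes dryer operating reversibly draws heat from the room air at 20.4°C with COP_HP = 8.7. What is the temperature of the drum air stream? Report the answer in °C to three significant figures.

58.5 °C

COP_HP = T_H/(T_H − T_C) rearranges to T_H = COP·T_C/(COP − 1).
With T_C = 293.55 K, T_H = 8.7 × 293.55/7.700 = 331.67 K.
Converting, 331.67 K = 58.52°C.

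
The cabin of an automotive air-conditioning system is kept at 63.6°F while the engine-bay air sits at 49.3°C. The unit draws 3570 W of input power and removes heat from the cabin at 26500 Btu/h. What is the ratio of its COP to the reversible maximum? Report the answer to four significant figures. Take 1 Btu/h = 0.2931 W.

0.2376

Converting, Q̇_C = 26500 Btu/h = 7767 W, so COP_actual = Q̇_C/Ẇ = 7767/3570 = 2.176.
In absolute terms T_C = 290.71 K and T_H = 322.45 K, so ΔT = 31.74 K.
COP_Carnot = T_C/ΔT = 290.71/31.74 = 9.158.
η_II = COP_actual/COP_Carnot = 2.176/9.158 = 0.2376.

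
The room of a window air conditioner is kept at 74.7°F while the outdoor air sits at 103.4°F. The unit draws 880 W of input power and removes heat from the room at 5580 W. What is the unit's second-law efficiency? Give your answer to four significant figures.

COP_actual = Q̇_C/Ẇ = 5580/880.0 = 6.341.
In absolute terms T_C = 296.87 K and T_H = 312.82 K, so ΔT = 15.94 K.
COP_Carnot = T_C/ΔT = 296.87/15.94 = 18.62.
η_II = COP_actual/COP_Carnot = 6.341/18.62 = 0.3406.

0.3406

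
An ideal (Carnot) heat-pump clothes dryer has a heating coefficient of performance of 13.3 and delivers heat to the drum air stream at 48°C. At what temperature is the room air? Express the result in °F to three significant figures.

74.9 °F

COP_HP = T_H/(T_H − T_C) gives T_H − T_C = T_H/COP.
With T_H = 321.15 K, T_C = 321.15 × (1 − 1/13.3) = 297.00 K.
Converting, 297.00 K = 74.94°F.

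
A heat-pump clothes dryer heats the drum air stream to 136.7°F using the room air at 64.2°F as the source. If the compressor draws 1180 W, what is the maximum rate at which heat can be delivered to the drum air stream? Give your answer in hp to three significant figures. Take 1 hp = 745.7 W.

In absolute terms T_C = 291.04 K and T_H = 331.32 K, so ΔT = 40.28 K.
COP_Carnot = T_H/ΔT = 331.32/40.28 = 8.226.
Q̇_max = COP_Carnot × Ẇ = 8.226 × 1180 W = 9706 W = 13.02 hp.

13.0 hp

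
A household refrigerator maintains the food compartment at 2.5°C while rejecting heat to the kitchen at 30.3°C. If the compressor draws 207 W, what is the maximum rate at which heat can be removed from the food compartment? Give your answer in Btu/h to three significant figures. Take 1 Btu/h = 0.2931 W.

7000 Btu/h

In absolute terms T_C = 275.65 K and T_H = 303.45 K, so ΔT = 27.80 K.
COP_Carnot = T_C/ΔT = 275.65/27.80 = 9.915.
Q̇_max = COP_Carnot × Ẇ = 9.915 × 207.0 W = 2053 W = 7003 Btu/h.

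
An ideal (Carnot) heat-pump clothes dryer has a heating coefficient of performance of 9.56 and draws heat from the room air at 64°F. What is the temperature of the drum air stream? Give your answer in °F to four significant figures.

125.2 °F

COP_HP = T_H/(T_H − T_C) rearranges to T_H = COP·T_C/(COP − 1).
With T_C = 290.93 K, T_H = 9.56 × 290.93/8.560 = 324.91 K.
Converting, 324.91 K = 125.18°F.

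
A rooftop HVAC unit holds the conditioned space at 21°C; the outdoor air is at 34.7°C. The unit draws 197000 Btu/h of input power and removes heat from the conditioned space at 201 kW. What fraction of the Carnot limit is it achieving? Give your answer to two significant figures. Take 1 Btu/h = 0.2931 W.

Converting, Q̇_C = 201.0 kW = 685800 Btu/h, so COP_actual = Q̇_C/Ẇ = 685800/197000 = 3.481.
In absolute terms T_C = 294.15 K and T_H = 307.85 K, so ΔT = 13.70 K.
COP_Carnot = T_C/ΔT = 294.15/13.70 = 21.47.
η_II = COP_actual/COP_Carnot = 3.481/21.47 = 0.1621.

0.16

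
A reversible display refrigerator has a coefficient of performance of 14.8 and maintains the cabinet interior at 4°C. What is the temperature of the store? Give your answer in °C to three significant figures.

COP_R = T_C/(T_H − T_C) gives T_H − T_C = T_C/COP.
With T_C = 277.15 K, T_H = 277.15 × (1 + 1/14.8) = 295.88 K.
Converting, 295.88 K = 22.73°C.

22.7 °C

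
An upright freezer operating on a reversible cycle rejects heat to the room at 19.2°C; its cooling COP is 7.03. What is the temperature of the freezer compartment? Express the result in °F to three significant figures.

1.03 °F

For a Carnot refrigerator COP_R = T_C/(T_H − T_C), so T_C = COP·T_H/(1 + COP).
With T_H = 292.35 K, T_C = 7.03 × 292.35/8.030 = 255.94 K.
Converting, 255.94 K = 1.03°F.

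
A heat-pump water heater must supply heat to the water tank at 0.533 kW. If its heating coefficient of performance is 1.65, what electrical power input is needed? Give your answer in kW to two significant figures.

0.32 kW

Ẇ = Q̇_H/COP_HP = 0.5330/1.65 = 0.3230 kW.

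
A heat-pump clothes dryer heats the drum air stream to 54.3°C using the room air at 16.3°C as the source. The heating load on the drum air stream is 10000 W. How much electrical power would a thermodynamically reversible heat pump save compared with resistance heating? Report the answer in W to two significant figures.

In absolute terms T_C = 289.45 K and T_H = 327.45 K, so ΔT = 38.00 K.
COP_Carnot = T_H/ΔT = 327.45/38.00 = 8.617.
Resistance heating needs Ẇ_res = Q̇_H = 10000 W; the reversible heat pump needs only Ẇ_hp = Q̇_H/COP = 1160 W.
Saving = 10000 − 1160 = 8840 W.

8800 W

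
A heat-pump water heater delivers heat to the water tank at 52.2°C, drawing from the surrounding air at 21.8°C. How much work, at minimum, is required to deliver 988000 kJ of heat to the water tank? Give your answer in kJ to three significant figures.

In absolute terms T_C = 294.95 K and T_H = 325.35 K, so ΔT = 30.40 K.
The reversible limit is COP_HP = T_H/ΔT = 10.70, so W_min = Q_H/COP = Q_H·ΔT/T_H.
W_min = 988000 × 30.40/325.35 = 92320 kJ.

92300 kJ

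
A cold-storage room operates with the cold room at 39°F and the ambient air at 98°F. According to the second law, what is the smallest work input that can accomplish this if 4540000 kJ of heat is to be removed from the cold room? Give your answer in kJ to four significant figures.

In absolute terms T_C = 277.04 K and T_H = 309.82 K, so ΔT = 32.78 K.
The reversible limit is COP_R = T_C/ΔT = 8.452, so W_min = Q_C/COP = Q_C·ΔT/T_C.
W_min = 4540000 × 32.78/277.04 = 537100 kJ.

537100 kJ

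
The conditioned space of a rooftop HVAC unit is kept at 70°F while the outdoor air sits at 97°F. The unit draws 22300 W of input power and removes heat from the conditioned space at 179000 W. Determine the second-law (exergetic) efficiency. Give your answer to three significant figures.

0.409

COP_actual = Q̇_C/Ẇ = 179000/22300 = 8.027.
In absolute terms T_C = 294.26 K and T_H = 309.26 K, so ΔT = 15.00 K.
COP_Carnot = T_C/ΔT = 294.26/15.00 = 19.62.
η_II = COP_actual/COP_Carnot = 8.027/19.62 = 0.4092.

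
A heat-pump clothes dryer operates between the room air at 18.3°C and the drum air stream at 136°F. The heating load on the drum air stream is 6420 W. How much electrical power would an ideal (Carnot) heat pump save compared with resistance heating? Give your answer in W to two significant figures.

In absolute terms T_C = 291.45 K and T_H = 330.93 K, so ΔT = 39.48 K.
COP_Carnot = T_H/ΔT = 330.93/39.48 = 8.383.
Resistance heating needs Ẇ_res = Q̇_H = 6420 W; the reversible heat pump needs only Ẇ_hp = Q̇_H/COP = 765.9 W.
Saving = 6420 − 765.9 = 5654 W.

5700 W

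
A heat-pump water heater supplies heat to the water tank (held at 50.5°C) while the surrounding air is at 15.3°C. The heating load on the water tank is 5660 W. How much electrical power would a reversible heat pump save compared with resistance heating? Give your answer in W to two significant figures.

In absolute terms T_C = 288.45 K and T_H = 323.65 K, so ΔT = 35.20 K.
COP_Carnot = T_H/ΔT = 323.65/35.20 = 9.195.
Resistance heating needs Ẇ_res = Q̇_H = 5660 W; the reversible heat pump needs only Ẇ_hp = Q̇_H/COP = 615.6 W.
Saving = 5660 − 615.6 = 5044 W.

5000 W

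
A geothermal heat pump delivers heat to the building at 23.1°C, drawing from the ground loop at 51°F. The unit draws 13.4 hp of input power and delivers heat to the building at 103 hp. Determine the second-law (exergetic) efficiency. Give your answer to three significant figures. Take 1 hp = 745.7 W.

0.325

COP_actual = Q̇_H/Ẇ = 103.0/13.40 = 7.687.
In absolute terms T_C = 283.71 K and T_H = 296.25 K, so ΔT = 12.54 K.
COP_Carnot = T_H/ΔT = 296.25/12.54 = 23.62.
η_II = COP_actual/COP_Carnot = 7.687/23.62 = 0.3255.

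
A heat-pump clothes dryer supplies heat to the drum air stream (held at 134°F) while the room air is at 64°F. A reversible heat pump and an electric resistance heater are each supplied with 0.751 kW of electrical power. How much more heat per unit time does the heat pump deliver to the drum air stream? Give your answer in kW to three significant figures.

5.62 kW

In absolute terms T_C = 290.93 K and T_H = 329.82 K, so ΔT = 38.89 K.
COP_Carnot = T_H/ΔT = 329.82/38.89 = 8.481.
The heat pump delivers Q̇_H = COP × Ẇ = 6.369 kW; the resistance heater delivers Ẇ = 0.7510 kW.
Extra = (COP − 1)·Ẇ = 5.618 kW.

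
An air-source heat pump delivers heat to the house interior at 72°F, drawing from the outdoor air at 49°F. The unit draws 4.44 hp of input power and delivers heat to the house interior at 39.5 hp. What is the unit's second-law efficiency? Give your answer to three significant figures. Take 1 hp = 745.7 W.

0.385

COP_actual = Q̇_H/Ẇ = 39.50/4.440 = 8.896.
In absolute terms T_C = 282.59 K and T_H = 295.37 K, so ΔT = 12.78 K.
COP_Carnot = T_H/ΔT = 295.37/12.78 = 23.12.
η_II = COP_actual/COP_Carnot = 8.896/23.12 = 0.3849.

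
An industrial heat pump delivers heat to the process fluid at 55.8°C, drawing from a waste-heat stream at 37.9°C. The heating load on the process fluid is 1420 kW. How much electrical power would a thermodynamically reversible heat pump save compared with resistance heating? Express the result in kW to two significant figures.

1300 kW

In absolute terms T_C = 311.05 K and T_H = 328.95 K, so ΔT = 17.90 K.
COP_Carnot = T_H/ΔT = 328.95/17.90 = 18.38.
Resistance heating needs Ẇ_res = Q̇_H = 1420 kW; the reversible heat pump needs only Ẇ_hp = Q̇_H/COP = 77.27 kW.
Saving = 1420 − 77.27 = 1343 kW.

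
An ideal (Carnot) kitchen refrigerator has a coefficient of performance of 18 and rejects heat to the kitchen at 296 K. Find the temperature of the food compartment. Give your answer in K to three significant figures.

280 K

For a Carnot refrigerator COP_R = T_C/(T_H − T_C), so T_C = COP·T_H/(1 + COP).
With T_H = 296.00 K, T_C = 18 × 296.00/19.00 = 280.42 K.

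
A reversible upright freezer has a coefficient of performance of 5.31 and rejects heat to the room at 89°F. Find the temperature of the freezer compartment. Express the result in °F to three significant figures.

2.05 °F

For a Carnot refrigerator COP_R = T_C/(T_H − T_C), so T_C = COP·T_H/(1 + COP).
With T_H = 304.82 K, T_C = 5.31 × 304.82/6.310 = 256.51 K.
Converting, 256.51 K = 2.05°F.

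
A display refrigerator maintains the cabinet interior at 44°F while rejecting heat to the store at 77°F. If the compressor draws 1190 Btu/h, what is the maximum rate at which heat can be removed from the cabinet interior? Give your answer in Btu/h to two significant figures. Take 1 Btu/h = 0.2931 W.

In absolute terms T_C = 279.82 K and T_H = 298.15 K, so ΔT = 18.33 K.
COP_Carnot = T_C/ΔT = 279.82/18.33 = 15.26.
Q̇_max = COP_Carnot × Ẇ = 15.26 × 1190 Btu/h = 18160 Btu/h.

18000 Btu/h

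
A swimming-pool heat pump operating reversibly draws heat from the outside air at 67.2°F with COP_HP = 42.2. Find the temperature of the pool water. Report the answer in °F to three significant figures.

COP_HP = T_H/(T_H − T_C) rearranges to T_H = COP·T_C/(COP − 1).
With T_C = 292.71 K, T_H = 42.2 × 292.71/41.20 = 299.81 K.
Converting, 299.81 K = 79.99°F.

80.0 °F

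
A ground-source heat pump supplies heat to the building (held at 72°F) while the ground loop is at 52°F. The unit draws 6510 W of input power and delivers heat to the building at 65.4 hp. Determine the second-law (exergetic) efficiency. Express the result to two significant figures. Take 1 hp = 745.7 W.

0.28

Converting, Q̇_H = 65.40 hp = 48770 W, so COP_actual = Q̇_H/Ẇ = 48770/6510 = 7.491.
In absolute terms T_C = 284.26 K and T_H = 295.37 K, so ΔT = 11.11 K.
COP_Carnot = T_H/ΔT = 295.37/11.11 = 26.58.
η_II = COP_actual/COP_Carnot = 7.491/26.58 = 0.2818.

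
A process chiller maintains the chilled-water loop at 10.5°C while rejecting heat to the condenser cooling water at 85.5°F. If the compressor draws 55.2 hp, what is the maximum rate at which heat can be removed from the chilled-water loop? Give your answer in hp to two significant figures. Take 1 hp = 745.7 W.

810 hp

In absolute terms T_C = 283.65 K and T_H = 302.87 K, so ΔT = 19.22 K.
COP_Carnot = T_C/ΔT = 283.65/19.22 = 14.76.
Q̇_max = COP_Carnot × Ẇ = 14.76 × 55.20 hp = 814.6 hp.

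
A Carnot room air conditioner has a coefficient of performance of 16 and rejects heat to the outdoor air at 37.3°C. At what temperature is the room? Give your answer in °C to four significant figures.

19.04 °C

For a Carnot refrigerator COP_R = T_C/(T_H − T_C), so T_C = COP·T_H/(1 + COP).
With T_H = 310.45 K, T_C = 16 × 310.45/17.00 = 292.19 K.
Converting, 292.19 K = 19.04°C.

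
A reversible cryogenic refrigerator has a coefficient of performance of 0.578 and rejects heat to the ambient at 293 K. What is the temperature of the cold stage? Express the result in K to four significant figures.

107.3 K

For a Carnot refrigerator COP_R = T_C/(T_H − T_C), so T_C = COP·T_H/(1 + COP).
With T_H = 293.00 K, T_C = 0.578 × 293.00/1.578 = 107.32 K.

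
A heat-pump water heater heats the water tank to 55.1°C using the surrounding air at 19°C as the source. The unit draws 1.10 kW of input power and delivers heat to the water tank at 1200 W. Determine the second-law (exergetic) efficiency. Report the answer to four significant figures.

0.1200

Converting, Q̇_H = 1200 W = 1.200 kW, so COP_actual = Q̇_H/Ẇ = 1.200/1.100 = 1.091.
In absolute terms T_C = 292.15 K and T_H = 328.25 K, so ΔT = 36.10 K.
COP_Carnot = T_H/ΔT = 328.25/36.10 = 9.093.
η_II = COP_actual/COP_Carnot = 1.091/9.093 = 0.1200.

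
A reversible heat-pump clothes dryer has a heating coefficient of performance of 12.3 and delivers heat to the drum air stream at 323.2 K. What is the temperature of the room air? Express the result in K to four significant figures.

296.9 K

COP_HP = T_H/(T_H − T_C) gives T_H − T_C = T_H/COP.
With T_H = 323.20 K, T_C = 323.20 × (1 − 1/12.3) = 296.92 K.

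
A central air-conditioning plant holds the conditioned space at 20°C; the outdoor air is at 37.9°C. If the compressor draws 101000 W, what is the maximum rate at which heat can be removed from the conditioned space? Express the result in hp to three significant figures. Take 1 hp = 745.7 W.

2220 hp

In absolute terms T_C = 293.15 K and T_H = 311.05 K, so ΔT = 17.90 K.
COP_Carnot = T_C/ΔT = 293.15/17.90 = 16.38.
Q̇_max = COP_Carnot × Ẇ = 16.38 × 101000 W = 1654000 W = 2218 hp.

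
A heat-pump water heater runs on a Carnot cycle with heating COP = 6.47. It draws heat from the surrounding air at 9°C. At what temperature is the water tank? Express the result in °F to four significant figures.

141.0 °F

COP_HP = T_H/(T_H − T_C) rearranges to T_H = COP·T_C/(COP − 1).
With T_C = 282.15 K, T_H = 6.47 × 282.15/5.470 = 333.73 K.
Converting, 333.73 K = 141.05°F.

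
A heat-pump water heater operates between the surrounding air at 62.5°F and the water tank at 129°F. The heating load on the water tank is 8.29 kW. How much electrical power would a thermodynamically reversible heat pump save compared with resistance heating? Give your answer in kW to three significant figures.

In absolute terms T_C = 290.09 K and T_H = 327.04 K, so ΔT = 36.94 K.
COP_Carnot = T_H/ΔT = 327.04/36.94 = 8.852.
Resistance heating needs Ẇ_res = Q̇_H = 8.290 kW; the reversible heat pump needs only Ẇ_hp = Q̇_H/COP = 0.9365 kW.
Saving = 8.290 − 0.9365 = 7.354 kW.

7.35 kW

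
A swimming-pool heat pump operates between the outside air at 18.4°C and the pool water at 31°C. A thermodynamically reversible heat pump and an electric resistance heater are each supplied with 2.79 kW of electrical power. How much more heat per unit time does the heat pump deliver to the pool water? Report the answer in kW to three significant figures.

64.6 kW

In absolute terms T_C = 291.55 K and T_H = 304.15 K, so ΔT = 12.60 K.
COP_Carnot = T_H/ΔT = 304.15/12.60 = 24.14.
The heat pump delivers Q̇_H = COP × Ẇ = 67.35 kW; the resistance heater delivers Ẇ = 2.790 kW.
Extra = (COP − 1)·Ẇ = 64.56 kW.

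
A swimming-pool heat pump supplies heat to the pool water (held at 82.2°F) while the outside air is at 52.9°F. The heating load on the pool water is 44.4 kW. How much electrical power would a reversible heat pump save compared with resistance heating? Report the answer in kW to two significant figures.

42 kW

In absolute terms T_C = 284.76 K and T_H = 301.04 K, so ΔT = 16.28 K.
COP_Carnot = T_H/ΔT = 301.04/16.28 = 18.49.
Resistance heating needs Ẇ_res = Q̇_H = 44.40 kW; the reversible heat pump needs only Ẇ_hp = Q̇_H/COP = 2.401 kW.
Saving = 44.40 − 2.401 = 42.00 kW.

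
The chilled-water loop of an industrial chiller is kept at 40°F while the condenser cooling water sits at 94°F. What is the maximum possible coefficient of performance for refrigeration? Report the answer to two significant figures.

9.3

In absolute terms T_C = 277.59 K and T_H = 307.59 K, so ΔT = 30.00 K.
For a reversible cycle, COP_Carnot = T_C/ΔT = 277.59/30.00 = 9.253.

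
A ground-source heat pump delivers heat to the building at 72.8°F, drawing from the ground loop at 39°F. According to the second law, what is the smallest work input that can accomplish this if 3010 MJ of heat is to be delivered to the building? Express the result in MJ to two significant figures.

In absolute terms T_C = 277.04 K and T_H = 295.82 K, so ΔT = 18.78 K.
The reversible limit is COP_HP = T_H/ΔT = 15.75, so W_min = Q_H/COP = Q_H·ΔT/T_H.
W_min = 3010 × 18.78/295.82 = 191.1 MJ.

190 MJ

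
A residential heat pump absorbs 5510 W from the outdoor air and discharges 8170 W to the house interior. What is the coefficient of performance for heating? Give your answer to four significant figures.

3.071

The first law gives Q̇_H = Q̇_C + Ẇ, so the three rates are Q̇_C = 5510, Q̇_H = 8170, Ẇ = 2660 W.
COP_HP = Q̇_H/Ẇ = 8170/2660 = 3.071.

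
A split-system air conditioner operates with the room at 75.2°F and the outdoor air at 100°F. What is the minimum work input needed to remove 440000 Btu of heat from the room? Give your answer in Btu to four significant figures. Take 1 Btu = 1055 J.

20400 Btu

In absolute terms T_C = 297.15 K and T_H = 310.93 K, so ΔT = 13.78 K.
The reversible limit is COP_R = T_C/ΔT = 21.57, so W_min = Q_C/COP = Q_C·ΔT/T_C.
W_min = 440000 × 13.78/297.15 = 20400 Btu.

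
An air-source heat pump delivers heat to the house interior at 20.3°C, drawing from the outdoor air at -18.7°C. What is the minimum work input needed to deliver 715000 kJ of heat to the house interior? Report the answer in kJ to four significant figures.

In absolute terms T_C = 254.45 K and T_H = 293.45 K, so ΔT = 39.00 K.
The reversible limit is COP_HP = T_H/ΔT = 7.524, so W_min = Q_H/COP = Q_H·ΔT/T_H.
W_min = 715000 × 39.00/293.45 = 95020 kJ.

95020 kJ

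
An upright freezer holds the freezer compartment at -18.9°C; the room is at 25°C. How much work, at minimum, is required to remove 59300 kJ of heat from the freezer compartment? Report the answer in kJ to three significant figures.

10200 kJ

In absolute terms T_C = 254.25 K and T_H = 298.15 K, so ΔT = 43.90 K.
The reversible limit is COP_R = T_C/ΔT = 5.792, so W_min = Q_C/COP = Q_C·ΔT/T_C.
W_min = 59300 × 43.90/254.25 = 10240 kJ.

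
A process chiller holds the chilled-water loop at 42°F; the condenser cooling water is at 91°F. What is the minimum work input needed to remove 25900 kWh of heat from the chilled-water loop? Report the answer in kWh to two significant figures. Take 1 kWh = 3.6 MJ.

2500 kWh

In absolute terms T_C = 278.71 K and T_H = 305.93 K, so ΔT = 27.22 K.
The reversible limit is COP_R = T_C/ΔT = 10.24, so W_min = Q_C/COP = Q_C·ΔT/T_C.
W_min = 25900 × 27.22/278.71 = 2530 kWh.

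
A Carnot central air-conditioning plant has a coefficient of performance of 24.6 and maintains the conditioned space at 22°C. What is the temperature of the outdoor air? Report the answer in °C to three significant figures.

34.0 °C

COP_R = T_C/(T_H − T_C) gives T_H − T_C = T_C/COP.
With T_C = 295.15 K, T_H = 295.15 × (1 + 1/24.6) = 307.15 K.
Converting, 307.15 K = 34.00°C.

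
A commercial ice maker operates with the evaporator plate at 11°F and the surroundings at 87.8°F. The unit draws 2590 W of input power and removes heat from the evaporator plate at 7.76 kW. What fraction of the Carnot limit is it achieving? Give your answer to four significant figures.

Converting, Q̇_C = 7.760 kW = 7760 W, so COP_actual = Q̇_C/Ẇ = 7760/2590 = 2.996.
In absolute terms T_C = 261.48 K and T_H = 304.15 K, so ΔT = 42.67 K.
COP_Carnot = T_C/ΔT = 261.48/42.67 = 6.129.
η_II = COP_actual/COP_Carnot = 2.996/6.129 = 0.4889.

0.4889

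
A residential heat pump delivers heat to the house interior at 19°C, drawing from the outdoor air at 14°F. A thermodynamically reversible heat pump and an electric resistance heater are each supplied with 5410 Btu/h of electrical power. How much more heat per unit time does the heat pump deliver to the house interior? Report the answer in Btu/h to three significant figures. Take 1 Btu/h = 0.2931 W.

In absolute terms T_C = 263.15 K and T_H = 292.15 K, so ΔT = 29.00 K.
COP_Carnot = T_H/ΔT = 292.15/29.00 = 10.07.
The heat pump delivers Q̇_H = COP × Ẇ = 54500 Btu/h; the resistance heater delivers Ẇ = 5410 Btu/h.
Extra = (COP − 1)·Ẇ = 49090 Btu/h.

49100 Btu/h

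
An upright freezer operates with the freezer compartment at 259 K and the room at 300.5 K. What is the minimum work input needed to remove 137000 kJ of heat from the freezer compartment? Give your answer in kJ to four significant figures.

21950 kJ

The reservoir spacing is ΔT = 300.5 − 259 = 41.50 K.
The reversible limit is COP_R = T_C/ΔT = 6.241, so W_min = Q_C/COP = Q_C·ΔT/T_C.
W_min = 137000 × 41.50/259.00 = 21950 kJ.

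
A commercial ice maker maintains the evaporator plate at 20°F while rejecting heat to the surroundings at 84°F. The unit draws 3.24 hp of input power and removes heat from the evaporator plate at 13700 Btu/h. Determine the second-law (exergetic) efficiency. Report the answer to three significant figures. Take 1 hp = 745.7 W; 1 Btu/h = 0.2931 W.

Converting, Q̇_C = 13700 Btu/h = 5.385 hp, so COP_actual = Q̇_C/Ẇ = 5.385/3.240 = 1.662.
In absolute terms T_C = 266.48 K and T_H = 302.04 K, so ΔT = 35.56 K.
COP_Carnot = T_C/ΔT = 266.48/35.56 = 7.495.
η_II = COP_actual/COP_Carnot = 1.662/7.495 = 0.2218.

0.222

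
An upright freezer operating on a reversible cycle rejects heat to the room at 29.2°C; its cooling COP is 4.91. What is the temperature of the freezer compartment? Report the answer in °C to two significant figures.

For a Carnot refrigerator COP_R = T_C/(T_H − T_C), so T_C = COP·T_H/(1 + COP).
With T_H = 302.35 K, T_C = 4.91 × 302.35/5.910 = 251.19 K.
Converting, 251.19 K = -21.96°C.

-22 °C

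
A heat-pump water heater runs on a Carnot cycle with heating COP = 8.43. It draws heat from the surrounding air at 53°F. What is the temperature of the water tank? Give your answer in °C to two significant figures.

50 °C

COP_HP = T_H/(T_H − T_C) rearranges to T_H = COP·T_C/(COP − 1).
With T_C = 284.82 K, T_H = 8.43 × 284.82/7.430 = 323.15 K.
Converting, 323.15 K = 50.00°C.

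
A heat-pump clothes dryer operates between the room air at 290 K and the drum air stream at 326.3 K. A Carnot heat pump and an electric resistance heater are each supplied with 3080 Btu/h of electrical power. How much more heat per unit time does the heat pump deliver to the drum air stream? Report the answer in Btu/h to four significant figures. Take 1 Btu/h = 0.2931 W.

The reservoir spacing is ΔT = 326.3 − 290 = 36.30 K.
COP_Carnot = T_H/ΔT = 326.30/36.30 = 8.989.
The heat pump delivers Q̇_H = COP × Ẇ = 27690 Btu/h; the resistance heater delivers Ẇ = 3080 Btu/h.
Extra = (COP − 1)·Ẇ = 24610 Btu/h.

24610 Btu/h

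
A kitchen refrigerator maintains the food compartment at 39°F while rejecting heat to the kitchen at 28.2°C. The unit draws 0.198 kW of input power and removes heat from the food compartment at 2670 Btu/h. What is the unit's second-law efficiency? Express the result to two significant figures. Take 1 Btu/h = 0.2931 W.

0.35

Converting, Q̇_C = 2670 Btu/h = 0.7826 kW, so COP_actual = Q̇_C/Ẇ = 0.7826/0.1980 = 3.952.
In absolute terms T_C = 277.04 K and T_H = 301.35 K, so ΔT = 24.31 K.
COP_Carnot = T_C/ΔT = 277.04/24.31 = 11.40.
η_II = COP_actual/COP_Carnot = 3.952/11.40 = 0.3468.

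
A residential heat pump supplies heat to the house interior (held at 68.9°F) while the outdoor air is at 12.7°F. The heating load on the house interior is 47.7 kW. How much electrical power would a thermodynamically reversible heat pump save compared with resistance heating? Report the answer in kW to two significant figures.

In absolute terms T_C = 262.43 K and T_H = 293.65 K, so ΔT = 31.22 K.
COP_Carnot = T_H/ΔT = 293.65/31.22 = 9.405.
Resistance heating needs Ẇ_res = Q̇_H = 47.70 kW; the reversible heat pump needs only Ẇ_hp = Q̇_H/COP = 5.072 kW.
Saving = 47.70 − 5.072 = 42.63 kW.

43 kW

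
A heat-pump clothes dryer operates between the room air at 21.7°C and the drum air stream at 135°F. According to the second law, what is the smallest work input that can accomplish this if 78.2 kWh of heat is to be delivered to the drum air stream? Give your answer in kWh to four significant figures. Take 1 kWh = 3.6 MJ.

8.408 kWh

In absolute terms T_C = 294.85 K and T_H = 330.37 K, so ΔT = 35.52 K.
The reversible limit is COP_HP = T_H/ΔT = 9.300, so W_min = Q_H/COP = Q_H·ΔT/T_H.
W_min = 78.20 × 35.52/330.37 = 8.408 kWh.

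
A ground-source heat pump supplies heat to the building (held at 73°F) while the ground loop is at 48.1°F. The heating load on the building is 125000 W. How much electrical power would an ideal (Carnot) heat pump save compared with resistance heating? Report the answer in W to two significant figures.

In absolute terms T_C = 282.09 K and T_H = 295.93 K, so ΔT = 13.83 K.
COP_Carnot = T_H/ΔT = 295.93/13.83 = 21.39.
Resistance heating needs Ẇ_res = Q̇_H = 125000 W; the reversible heat pump needs only Ẇ_hp = Q̇_H/COP = 5843 W.
Saving = 125000 − 5843 = 119200 W.

120000 W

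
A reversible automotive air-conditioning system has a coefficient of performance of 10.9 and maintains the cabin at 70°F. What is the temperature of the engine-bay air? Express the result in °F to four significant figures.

118.6 °F

COP_R = T_C/(T_H − T_C) gives T_H − T_C = T_C/COP.
With T_C = 294.26 K, T_H = 294.26 × (1 + 1/10.9) = 321.26 K.
Converting, 321.26 K = 118.59°F.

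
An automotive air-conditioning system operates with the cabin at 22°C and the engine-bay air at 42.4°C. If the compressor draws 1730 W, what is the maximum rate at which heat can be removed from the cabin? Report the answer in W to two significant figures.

In absolute terms T_C = 295.15 K and T_H = 315.55 K, so ΔT = 20.40 K.
COP_Carnot = T_C/ΔT = 295.15/20.40 = 14.47.
Q̇_max = COP_Carnot × Ẇ = 14.47 × 1730 W = 25030 W.

25000 W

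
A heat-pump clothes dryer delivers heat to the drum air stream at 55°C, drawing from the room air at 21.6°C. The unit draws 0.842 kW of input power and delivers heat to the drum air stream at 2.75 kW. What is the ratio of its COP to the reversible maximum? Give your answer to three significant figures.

COP_actual = Q̇_H/Ẇ = 2.750/0.8420 = 3.266.
In absolute terms T_C = 294.75 K and T_H = 328.15 K, so ΔT = 33.40 K.
COP_Carnot = T_H/ΔT = 328.15/33.40 = 9.825.
η_II = COP_actual/COP_Carnot = 3.266/9.825 = 0.3324.

0.332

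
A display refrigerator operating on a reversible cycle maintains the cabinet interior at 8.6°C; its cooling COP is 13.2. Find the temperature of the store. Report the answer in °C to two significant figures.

30 °C

COP_R = T_C/(T_H − T_C) gives T_H − T_C = T_C/COP.
With T_C = 281.75 K, T_H = 281.75 × (1 + 1/13.2) = 303.09 K.
Converting, 303.09 K = 29.94°C.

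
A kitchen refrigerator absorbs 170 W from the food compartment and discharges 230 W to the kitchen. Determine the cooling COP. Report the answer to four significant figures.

2.833

The first law gives Q̇_H = Q̇_C + Ẇ, so the three rates are Q̇_C = 170.0, Q̇_H = 230.0, Ẇ = 60.00 W.
COP_R = Q̇_C/Ẇ = 170.0/60.00 = 2.833.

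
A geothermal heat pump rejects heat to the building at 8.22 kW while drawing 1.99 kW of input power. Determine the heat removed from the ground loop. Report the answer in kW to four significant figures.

6.230 kW

For a cyclic device the first law requires Q̇_H = Q̇_C + Ẇ.
Q̇_C = Q̇_H − Ẇ = 6.230 kW.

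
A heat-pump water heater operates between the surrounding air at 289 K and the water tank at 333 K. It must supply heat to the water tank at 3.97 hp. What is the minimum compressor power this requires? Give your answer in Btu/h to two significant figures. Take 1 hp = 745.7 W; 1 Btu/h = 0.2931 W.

The reservoir spacing is ΔT = 333 − 289 = 44.00 K.
COP_Carnot = T_H/ΔT = 333.00/44.00 = 7.568.
Ẇ_min = Q̇/COP_Carnot = 3.970/7.568 = 0.5246 hp = 1335 Btu/h.

1300 Btu/h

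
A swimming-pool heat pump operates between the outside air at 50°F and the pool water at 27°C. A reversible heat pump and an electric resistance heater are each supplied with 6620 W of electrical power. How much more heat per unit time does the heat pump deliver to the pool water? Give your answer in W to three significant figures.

In absolute terms T_C = 283.15 K and T_H = 300.15 K, so ΔT = 17.00 K.
COP_Carnot = T_H/ΔT = 300.15/17.00 = 17.66.
The heat pump delivers Q̇_H = COP × Ẇ = 116900 W; the resistance heater delivers Ẇ = 6620 W.
Extra = (COP − 1)·Ẇ = 110300 W.

110000 W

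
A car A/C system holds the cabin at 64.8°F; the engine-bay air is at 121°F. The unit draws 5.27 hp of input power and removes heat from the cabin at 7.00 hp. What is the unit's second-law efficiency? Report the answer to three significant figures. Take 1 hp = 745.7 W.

0.142

COP_actual = Q̇_C/Ẇ = 7.000/5.270 = 1.328.
In absolute terms T_C = 291.37 K and T_H = 322.59 K, so ΔT = 31.22 K.
COP_Carnot = T_C/ΔT = 291.37/31.22 = 9.332.
η_II = COP_actual/COP_Carnot = 1.328/9.332 = 0.1423.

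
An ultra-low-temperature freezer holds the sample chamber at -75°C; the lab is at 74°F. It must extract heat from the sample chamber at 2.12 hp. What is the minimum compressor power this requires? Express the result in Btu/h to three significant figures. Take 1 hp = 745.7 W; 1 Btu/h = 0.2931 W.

In absolute terms T_C = 198.15 K and T_H = 296.48 K, so ΔT = 98.33 K.
COP_Carnot = T_C/ΔT = 198.15/98.33 = 2.015.
Ẇ_min = Q̇/COP_Carnot = 2.120/2.015 = 1.052 hp = 2677 Btu/h.

2680 Btu/h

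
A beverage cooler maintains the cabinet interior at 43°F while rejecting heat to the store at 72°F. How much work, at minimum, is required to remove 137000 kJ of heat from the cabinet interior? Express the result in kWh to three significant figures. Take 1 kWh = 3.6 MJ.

In absolute terms T_C = 279.26 K and T_H = 295.37 K, so ΔT = 16.11 K.
The reversible limit is COP_R = T_C/ΔT = 17.33, so W_min = Q_C/COP = Q_C·ΔT/T_C.
W_min = 137000 × 16.11/279.26 = 7904 kJ = 2.195 kWh.

2.20 kWh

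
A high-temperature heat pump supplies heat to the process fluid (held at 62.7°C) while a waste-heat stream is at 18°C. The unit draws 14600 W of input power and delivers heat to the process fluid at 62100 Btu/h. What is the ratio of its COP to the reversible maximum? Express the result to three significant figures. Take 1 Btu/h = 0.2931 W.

0.166

Converting, Q̇_H = 62100 Btu/h = 18200 W, so COP_actual = Q̇_H/Ẇ = 18200/14600 = 1.247.
In absolute terms T_C = 291.15 K and T_H = 335.85 K, so ΔT = 44.70 K.
COP_Carnot = T_H/ΔT = 335.85/44.70 = 7.513.
η_II = COP_actual/COP_Carnot = 1.247/7.513 = 0.1659.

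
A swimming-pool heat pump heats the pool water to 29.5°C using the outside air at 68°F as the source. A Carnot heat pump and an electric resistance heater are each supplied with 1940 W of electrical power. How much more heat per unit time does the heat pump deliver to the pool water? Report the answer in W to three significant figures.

59900 W

In absolute terms T_C = 293.15 K and T_H = 302.65 K, so ΔT = 9.500 K.
COP_Carnot = T_H/ΔT = 302.65/9.500 = 31.86.
The heat pump delivers Q̇_H = COP × Ẇ = 61800 W; the resistance heater delivers Ẇ = 1940 W.
Extra = (COP − 1)·Ẇ = 59860 W.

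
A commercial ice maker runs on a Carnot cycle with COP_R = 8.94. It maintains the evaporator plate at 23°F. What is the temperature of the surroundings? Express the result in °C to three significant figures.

25.0 °C

COP_R = T_C/(T_H − T_C) gives T_H − T_C = T_C/COP.
With T_C = 268.15 K, T_H = 268.15 × (1 + 1/8.94) = 298.14 K.
Converting, 298.14 K = 24.99°C.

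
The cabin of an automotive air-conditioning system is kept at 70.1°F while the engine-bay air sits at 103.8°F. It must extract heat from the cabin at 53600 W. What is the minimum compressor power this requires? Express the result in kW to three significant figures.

In absolute terms T_C = 294.32 K and T_H = 313.04 K, so ΔT = 18.72 K.
COP_Carnot = T_C/ΔT = 294.32/18.72 = 15.72.
Ẇ_min = Q̇/COP_Carnot = 53600/15.72 = 3410 W = 3.410 kW.

3.41 kW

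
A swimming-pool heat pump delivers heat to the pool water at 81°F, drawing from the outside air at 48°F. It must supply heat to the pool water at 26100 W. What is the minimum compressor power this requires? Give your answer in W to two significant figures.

In absolute terms T_C = 282.04 K and T_H = 300.37 K, so ΔT = 18.33 K.
COP_Carnot = T_H/ΔT = 300.37/18.33 = 16.38.
Ẇ_min = Q̇/COP_Carnot = 26100/16.38 = 1593 W.

1600 W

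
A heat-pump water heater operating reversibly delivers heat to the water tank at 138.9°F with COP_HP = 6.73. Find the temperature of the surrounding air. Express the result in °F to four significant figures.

COP_HP = T_H/(T_H − T_C) gives T_H − T_C = T_H/COP.
With T_H = 332.54 K, T_C = 332.54 × (1 − 1/6.73) = 283.13 K.
Converting, 283.13 K = 49.96°F.

49.96 °F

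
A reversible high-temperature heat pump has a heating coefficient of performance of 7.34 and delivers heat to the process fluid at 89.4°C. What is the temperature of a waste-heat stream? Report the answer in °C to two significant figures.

COP_HP = T_H/(T_H − T_C) gives T_H − T_C = T_H/COP.
With T_H = 362.55 K, T_C = 362.55 × (1 − 1/7.34) = 313.16 K.
Converting, 313.16 K = 40.01°C.

40 °C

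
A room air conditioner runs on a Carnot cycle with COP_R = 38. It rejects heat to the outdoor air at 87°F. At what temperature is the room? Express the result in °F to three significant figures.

For a Carnot refrigerator COP_R = T_C/(T_H − T_C), so T_C = COP·T_H/(1 + COP).
With T_H = 303.71 K, T_C = 38 × 303.71/39.00 = 295.92 K.
Converting, 295.92 K = 72.98°F.

73.0 °F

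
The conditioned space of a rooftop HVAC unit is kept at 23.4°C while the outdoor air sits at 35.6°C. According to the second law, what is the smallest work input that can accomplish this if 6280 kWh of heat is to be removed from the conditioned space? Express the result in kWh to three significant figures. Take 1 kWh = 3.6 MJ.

258 kWh

In absolute terms T_C = 296.55 K and T_H = 308.75 K, so ΔT = 12.20 K.
The reversible limit is COP_R = T_C/ΔT = 24.31, so W_min = Q_C/COP = Q_C·ΔT/T_C.
W_min = 6280 × 12.20/296.55 = 258.4 kWh.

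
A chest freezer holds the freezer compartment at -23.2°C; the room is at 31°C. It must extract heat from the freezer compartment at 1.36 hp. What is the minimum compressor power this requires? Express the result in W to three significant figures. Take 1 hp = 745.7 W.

220 W

In absolute terms T_C = 249.95 K and T_H = 304.15 K, so ΔT = 54.20 K.
COP_Carnot = T_C/ΔT = 249.95/54.20 = 4.612.
Ẇ_min = Q̇/COP_Carnot = 1.360/4.612 = 0.2949 hp = 219.9 W.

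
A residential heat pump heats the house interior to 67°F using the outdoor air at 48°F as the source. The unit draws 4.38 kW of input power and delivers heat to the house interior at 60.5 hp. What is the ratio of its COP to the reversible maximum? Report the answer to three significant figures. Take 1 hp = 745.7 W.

Converting, Q̇_H = 60.50 hp = 45.11 kW, so COP_actual = Q̇_H/Ẇ = 45.11/4.380 = 10.30.
In absolute terms T_C = 282.04 K and T_H = 292.59 K, so ΔT = 10.56 K.
COP_Carnot = T_H/ΔT = 292.59/10.56 = 27.72.
η_II = COP_actual/COP_Carnot = 10.30/27.72 = 0.3716.

0.372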